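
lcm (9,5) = 45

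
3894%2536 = 1358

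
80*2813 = 225040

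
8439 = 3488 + 4951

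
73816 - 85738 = -11922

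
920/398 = 460/199 = 2.31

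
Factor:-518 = -2^1 * 7^1*37^1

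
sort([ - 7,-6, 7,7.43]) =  [ - 7, - 6, 7,7.43]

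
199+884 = 1083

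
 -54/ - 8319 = 18/2773 =0.01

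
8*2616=20928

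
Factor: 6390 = 2^1*3^2*5^1*71^1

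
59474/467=127  +  165/467 = 127.35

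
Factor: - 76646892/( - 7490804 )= 19161723/1872701 = 3^1*7^1*821^( - 1 )*2281^ ( - 1 )*912463^1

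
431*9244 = 3984164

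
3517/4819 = 3517/4819 = 0.73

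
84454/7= 12064 + 6/7 = 12064.86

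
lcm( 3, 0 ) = 0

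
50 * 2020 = 101000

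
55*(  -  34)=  - 1870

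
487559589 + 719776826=1207336415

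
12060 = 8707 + 3353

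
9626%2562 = 1940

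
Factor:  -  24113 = -24113^1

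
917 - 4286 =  -3369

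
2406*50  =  120300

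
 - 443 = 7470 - 7913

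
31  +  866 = 897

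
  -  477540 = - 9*53060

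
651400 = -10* ( - 65140 )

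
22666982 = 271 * 83642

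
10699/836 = 10699/836 =12.80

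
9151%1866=1687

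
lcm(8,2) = 8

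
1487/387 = 1487/387 = 3.84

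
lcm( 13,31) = 403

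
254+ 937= 1191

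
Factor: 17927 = 7^1*13^1*197^1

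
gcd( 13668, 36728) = 4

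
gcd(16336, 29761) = 1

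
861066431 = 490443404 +370623027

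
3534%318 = 36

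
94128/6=15688 = 15688.00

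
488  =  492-4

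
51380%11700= 4580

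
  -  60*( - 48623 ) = 2917380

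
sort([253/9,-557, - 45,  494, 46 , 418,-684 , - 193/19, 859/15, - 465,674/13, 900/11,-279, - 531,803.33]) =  [-684, - 557 , - 531,-465,-279,-45, - 193/19,253/9, 46, 674/13, 859/15,900/11,418,494, 803.33]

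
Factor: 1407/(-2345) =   -  3^1*5^(-1) = -3/5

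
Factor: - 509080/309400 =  - 979/595 =- 5^( - 1)*7^( - 1)*11^1 * 17^( - 1)*89^1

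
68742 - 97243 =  - 28501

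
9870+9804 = 19674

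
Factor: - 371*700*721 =  -  187243700 = - 2^2* 5^2*7^3*53^1 *103^1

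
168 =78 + 90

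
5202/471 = 1734/157  =  11.04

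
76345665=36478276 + 39867389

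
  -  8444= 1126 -9570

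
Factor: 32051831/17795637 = 3^(-2 )*7^2*163^1*503^(- 1 )*3931^( - 1 )*4013^1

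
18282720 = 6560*2787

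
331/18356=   331/18356=0.02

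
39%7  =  4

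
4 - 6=-2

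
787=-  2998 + 3785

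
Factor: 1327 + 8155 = 2^1*11^1 * 431^1 = 9482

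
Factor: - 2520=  - 2^3*3^2 * 5^1*7^1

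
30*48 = 1440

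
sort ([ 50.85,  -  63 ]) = [-63, 50.85] 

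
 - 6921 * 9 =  - 62289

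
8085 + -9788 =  - 1703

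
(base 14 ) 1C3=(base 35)ah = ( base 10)367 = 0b101101111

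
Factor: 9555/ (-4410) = -13/6 = -  2^(  -  1)*3^(  -  1 ) *13^1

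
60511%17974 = 6589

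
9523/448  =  9523/448 = 21.26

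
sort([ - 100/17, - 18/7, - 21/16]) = [-100/17, - 18/7, - 21/16]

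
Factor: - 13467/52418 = - 2^( - 1)*3^1*67^2*26209^(  -  1 ) 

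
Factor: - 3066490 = - 2^1*5^1 * 7^1*71^1*617^1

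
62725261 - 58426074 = 4299187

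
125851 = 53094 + 72757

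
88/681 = 88/681 = 0.13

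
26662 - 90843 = -64181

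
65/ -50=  - 13/10 = - 1.30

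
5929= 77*77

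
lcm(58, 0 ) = 0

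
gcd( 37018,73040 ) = 166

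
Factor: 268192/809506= 272/821 = 2^4 * 17^1*821^ (-1 )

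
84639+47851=132490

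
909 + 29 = 938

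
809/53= 15 + 14/53 = 15.26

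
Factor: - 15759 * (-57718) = 2^1 * 3^2*17^1*103^1*28859^1 = 909577962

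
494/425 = 1 + 69/425 = 1.16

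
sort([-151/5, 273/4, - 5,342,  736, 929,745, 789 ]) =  [-151/5, - 5, 273/4, 342,736, 745,789,929] 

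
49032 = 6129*8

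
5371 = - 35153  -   - 40524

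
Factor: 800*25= 20000 = 2^5*5^4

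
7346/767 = 7346/767 = 9.58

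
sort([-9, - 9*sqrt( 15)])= [ - 9*sqrt( 15 ), - 9]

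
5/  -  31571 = -5/31571 = -0.00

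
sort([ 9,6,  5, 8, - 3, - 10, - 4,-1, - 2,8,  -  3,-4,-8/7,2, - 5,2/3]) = [-10, -5, - 4,-4,-3,  -  3,-2,  -  8/7, - 1,2/3,2,5,6,8, 8, 9]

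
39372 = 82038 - 42666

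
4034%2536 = 1498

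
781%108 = 25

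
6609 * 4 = 26436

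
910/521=1+389/521 = 1.75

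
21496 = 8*2687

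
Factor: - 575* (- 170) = 2^1*5^3*17^1* 23^1 = 97750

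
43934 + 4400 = 48334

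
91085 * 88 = 8015480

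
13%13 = 0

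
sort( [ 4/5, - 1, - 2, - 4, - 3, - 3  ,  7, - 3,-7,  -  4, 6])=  [-7,-4,-4, - 3, - 3,-3, - 2, - 1 , 4/5, 6, 7 ]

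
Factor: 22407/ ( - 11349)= - 77/39 = - 3^ (-1)  *  7^1*11^1*13^( - 1)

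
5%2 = 1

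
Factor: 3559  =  3559^1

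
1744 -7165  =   - 5421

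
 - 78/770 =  - 39/385 = - 0.10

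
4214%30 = 14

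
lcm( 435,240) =6960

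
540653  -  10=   540643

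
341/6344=341/6344  =  0.05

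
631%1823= 631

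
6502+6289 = 12791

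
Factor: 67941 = 3^2*7549^1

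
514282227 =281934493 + 232347734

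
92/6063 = 92/6063  =  0.02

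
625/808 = 625/808 = 0.77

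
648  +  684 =1332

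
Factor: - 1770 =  - 2^1*3^1*5^1 * 59^1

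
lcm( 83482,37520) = 3339280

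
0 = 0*706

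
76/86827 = 76/86827 = 0.00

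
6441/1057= 6441/1057 = 6.09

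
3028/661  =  3028/661 =4.58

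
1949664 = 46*42384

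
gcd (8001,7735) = 7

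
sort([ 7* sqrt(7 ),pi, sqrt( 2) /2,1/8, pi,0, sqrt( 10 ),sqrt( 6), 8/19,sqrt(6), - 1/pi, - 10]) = [ - 10, - 1/pi,0,1/8,8/19,sqrt( 2 ) /2, sqrt( 6), sqrt( 6 ),pi, pi, sqrt(10),7*sqrt ( 7)] 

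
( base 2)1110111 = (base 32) 3n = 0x77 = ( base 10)119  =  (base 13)92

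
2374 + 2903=5277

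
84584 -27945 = 56639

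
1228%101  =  16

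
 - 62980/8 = - 7873 + 1/2 = -7872.50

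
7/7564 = 7/7564 = 0.00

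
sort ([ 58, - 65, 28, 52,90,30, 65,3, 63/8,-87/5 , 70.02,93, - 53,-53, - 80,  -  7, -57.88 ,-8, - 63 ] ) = [ - 80, - 65, - 63,- 57.88,  -  53,-53, - 87/5,-8, - 7, 3, 63/8, 28, 30,52, 58, 65,70.02 , 90 , 93]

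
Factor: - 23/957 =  - 3^ ( - 1)*11^( - 1)*23^1 * 29^ (-1) 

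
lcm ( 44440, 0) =0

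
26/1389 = 26/1389 =0.02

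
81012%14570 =8162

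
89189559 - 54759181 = 34430378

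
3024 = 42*72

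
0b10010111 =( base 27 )5g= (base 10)151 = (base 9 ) 177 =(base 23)6d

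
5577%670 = 217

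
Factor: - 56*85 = - 4760  =  -  2^3*5^1*7^1*17^1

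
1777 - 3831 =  - 2054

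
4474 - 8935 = - 4461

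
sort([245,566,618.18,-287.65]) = [-287.65,245,566,618.18 ]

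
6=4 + 2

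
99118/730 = 49559/365 = 135.78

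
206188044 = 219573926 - 13385882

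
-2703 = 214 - 2917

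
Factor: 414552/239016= 433^(-1) * 751^1  =  751/433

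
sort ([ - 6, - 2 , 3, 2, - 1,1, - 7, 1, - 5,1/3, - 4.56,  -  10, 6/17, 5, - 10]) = [ - 10,-10, - 7, - 6, - 5, - 4.56, - 2, - 1, 1/3,6/17, 1,1,2,  3, 5]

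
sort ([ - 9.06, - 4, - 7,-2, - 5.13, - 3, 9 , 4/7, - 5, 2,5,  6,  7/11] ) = [  -  9.06, - 7, - 5.13, - 5, - 4, - 3, - 2,4/7,7/11, 2, 5 , 6,9] 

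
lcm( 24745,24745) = 24745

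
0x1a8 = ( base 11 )356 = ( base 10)424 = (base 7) 1144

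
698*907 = 633086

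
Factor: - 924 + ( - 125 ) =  - 1049^1 =-  1049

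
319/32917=319/32917 = 0.01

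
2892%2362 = 530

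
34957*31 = 1083667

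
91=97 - 6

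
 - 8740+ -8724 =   -  17464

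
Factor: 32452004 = 2^2 * 13^1*73^1*83^1 * 103^1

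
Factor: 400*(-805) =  - 2^4*5^3 * 7^1*23^1 = -  322000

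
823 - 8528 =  - 7705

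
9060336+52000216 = 61060552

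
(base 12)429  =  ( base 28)LL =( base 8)1141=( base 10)609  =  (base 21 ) 180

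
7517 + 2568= 10085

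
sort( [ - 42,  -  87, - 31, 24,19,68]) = [-87 , - 42, - 31, 19, 24,68]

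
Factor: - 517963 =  - 37^1*13999^1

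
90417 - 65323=25094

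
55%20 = 15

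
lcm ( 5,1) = 5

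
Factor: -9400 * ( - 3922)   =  2^4* 5^2*37^1 * 47^1*53^1 = 36866800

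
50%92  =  50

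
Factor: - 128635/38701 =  - 5^1*13^( - 1) * 229^( - 1)*1979^1  =  - 9895/2977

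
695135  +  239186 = 934321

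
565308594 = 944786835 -379478241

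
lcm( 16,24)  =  48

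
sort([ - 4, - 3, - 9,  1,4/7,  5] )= [-9, - 4 , - 3,  4/7,1,5]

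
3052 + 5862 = 8914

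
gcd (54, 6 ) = 6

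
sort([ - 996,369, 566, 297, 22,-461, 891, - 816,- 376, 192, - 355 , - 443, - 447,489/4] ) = [-996, - 816, - 461, - 447, - 443, - 376, - 355,22, 489/4,192, 297, 369, 566,891] 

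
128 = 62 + 66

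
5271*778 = 4100838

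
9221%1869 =1745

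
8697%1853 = 1285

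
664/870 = 332/435=0.76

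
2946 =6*491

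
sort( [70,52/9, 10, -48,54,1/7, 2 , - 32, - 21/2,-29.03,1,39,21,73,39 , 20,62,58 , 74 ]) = [  -  48 , - 32, - 29.03 ,  -  21/2, 1/7,1,2,52/9,10 , 20, 21,39,39, 54,58,62,70,73 , 74]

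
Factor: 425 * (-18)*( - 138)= 2^2*3^3*5^2*17^1*23^1  =  1055700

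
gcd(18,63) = 9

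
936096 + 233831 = 1169927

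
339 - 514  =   - 175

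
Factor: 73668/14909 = 2^2*3^1*7^1*17^(-1 ) = 84/17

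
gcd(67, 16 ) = 1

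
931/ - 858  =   - 931/858 = - 1.09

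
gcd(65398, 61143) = 1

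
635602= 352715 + 282887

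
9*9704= 87336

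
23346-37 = 23309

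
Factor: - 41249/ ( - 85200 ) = 2^(-4 )*3^( - 1)*5^( - 2 ) * 13^1*19^1*71^( - 1)*167^1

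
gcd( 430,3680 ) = 10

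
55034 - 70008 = - 14974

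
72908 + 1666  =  74574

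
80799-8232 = 72567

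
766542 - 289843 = 476699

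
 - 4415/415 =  - 883/83= - 10.64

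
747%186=3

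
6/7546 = 3/3773 = 0.00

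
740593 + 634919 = 1375512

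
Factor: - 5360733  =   - 3^2*7^1*85091^1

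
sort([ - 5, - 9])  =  [ - 9 , - 5]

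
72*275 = 19800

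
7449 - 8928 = -1479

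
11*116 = 1276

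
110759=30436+80323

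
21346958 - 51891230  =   - 30544272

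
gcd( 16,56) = 8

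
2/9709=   2/9709 = 0.00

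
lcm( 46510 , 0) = 0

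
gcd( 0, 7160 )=7160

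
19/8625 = 19/8625 = 0.00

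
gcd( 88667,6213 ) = 1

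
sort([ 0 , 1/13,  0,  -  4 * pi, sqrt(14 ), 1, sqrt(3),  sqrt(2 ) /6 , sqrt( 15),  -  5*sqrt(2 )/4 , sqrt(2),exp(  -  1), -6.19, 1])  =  [ - 4*pi,  -  6.19 ,  -  5 * sqrt( 2)/4 , 0 , 0,1/13, sqrt(2) /6,exp(-1 ),  1,1,sqrt( 2),  sqrt (3),sqrt(14), sqrt(15)]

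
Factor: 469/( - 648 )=-2^( - 3)*3^( - 4)*7^1*67^1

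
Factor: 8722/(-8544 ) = -49/48 = - 2^( - 4 ) * 3^( - 1 ) * 7^2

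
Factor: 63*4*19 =4788 = 2^2*3^2*7^1*19^1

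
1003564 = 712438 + 291126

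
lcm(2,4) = 4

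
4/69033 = 4/69033 = 0.00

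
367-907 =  - 540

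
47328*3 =141984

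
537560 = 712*755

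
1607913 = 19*84627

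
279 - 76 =203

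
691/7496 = 691/7496 = 0.09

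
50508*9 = 454572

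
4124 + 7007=11131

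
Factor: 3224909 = 3224909^1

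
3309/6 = 551+ 1/2 = 551.50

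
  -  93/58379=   -  93/58379= - 0.00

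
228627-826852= - 598225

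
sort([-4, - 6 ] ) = [ - 6,-4]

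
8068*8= 64544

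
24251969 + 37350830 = 61602799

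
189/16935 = 63/5645 = 0.01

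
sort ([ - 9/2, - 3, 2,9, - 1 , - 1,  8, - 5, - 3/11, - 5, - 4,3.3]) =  [ - 5, - 5,-9/2, - 4, - 3, - 1 , - 1, - 3/11 , 2,3.3,8,9]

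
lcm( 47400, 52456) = 3934200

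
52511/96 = 52511/96 = 546.99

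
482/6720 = 241/3360 = 0.07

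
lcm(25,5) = 25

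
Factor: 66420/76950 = 2^1 * 5^ ( - 1 )*19^( -1 )*41^1 = 82/95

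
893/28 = 31 + 25/28  =  31.89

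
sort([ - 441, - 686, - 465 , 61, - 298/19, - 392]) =[ - 686, - 465, - 441, - 392, - 298/19 , 61 ]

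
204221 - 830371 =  - 626150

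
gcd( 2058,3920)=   98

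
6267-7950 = - 1683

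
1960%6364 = 1960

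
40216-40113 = 103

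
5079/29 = 5079/29 = 175.14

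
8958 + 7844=16802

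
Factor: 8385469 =31^1 * 223^1 * 1213^1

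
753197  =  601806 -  - 151391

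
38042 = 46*827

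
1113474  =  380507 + 732967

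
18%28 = 18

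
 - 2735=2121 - 4856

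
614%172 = 98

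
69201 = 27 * 2563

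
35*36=1260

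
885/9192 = 295/3064 =0.10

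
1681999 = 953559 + 728440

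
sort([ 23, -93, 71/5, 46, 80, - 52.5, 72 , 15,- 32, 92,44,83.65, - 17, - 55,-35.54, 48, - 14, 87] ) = [-93, - 55, - 52.5, - 35.54, - 32,-17, - 14,  71/5, 15,23, 44, 46,48 , 72, 80, 83.65, 87,92] 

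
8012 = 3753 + 4259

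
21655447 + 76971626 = 98627073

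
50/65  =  10/13 = 0.77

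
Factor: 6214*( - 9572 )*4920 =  - 292643607360=- 2^6* 3^1*5^1*13^1 * 41^1*239^1*2393^1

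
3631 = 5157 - 1526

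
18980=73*260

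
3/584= 3/584 = 0.01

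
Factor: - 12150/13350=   -  3^4*89^( - 1)= -81/89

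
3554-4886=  - 1332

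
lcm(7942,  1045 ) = 39710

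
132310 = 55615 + 76695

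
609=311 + 298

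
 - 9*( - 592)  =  5328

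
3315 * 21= 69615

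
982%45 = 37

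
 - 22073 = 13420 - 35493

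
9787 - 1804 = 7983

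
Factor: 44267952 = 2^4 * 3^1*109^1*8461^1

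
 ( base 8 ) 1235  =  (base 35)j4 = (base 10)669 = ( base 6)3033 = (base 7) 1644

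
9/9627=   3/3209= 0.00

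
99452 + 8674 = 108126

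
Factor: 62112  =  2^5*3^1 * 647^1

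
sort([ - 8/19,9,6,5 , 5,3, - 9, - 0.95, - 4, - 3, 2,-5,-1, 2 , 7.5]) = [  -  9, - 5, - 4, -3, - 1,  -  0.95, - 8/19,2,2, 3, 5,5,6,7.5,9]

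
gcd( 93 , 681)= 3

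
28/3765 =28/3765 = 0.01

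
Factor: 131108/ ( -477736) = -73/266 = - 2^(  -  1)*7^(-1) * 19^( - 1)*73^1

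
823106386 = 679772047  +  143334339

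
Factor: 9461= 9461^1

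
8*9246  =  73968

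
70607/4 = 70607/4 = 17651.75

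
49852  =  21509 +28343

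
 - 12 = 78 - 90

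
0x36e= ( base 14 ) 46A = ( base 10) 878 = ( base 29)118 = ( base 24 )1ce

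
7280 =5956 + 1324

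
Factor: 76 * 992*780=2^9*3^1 * 5^1* 13^1*19^1*31^1 = 58805760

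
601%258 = 85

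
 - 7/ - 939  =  7/939 = 0.01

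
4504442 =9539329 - 5034887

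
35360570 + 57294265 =92654835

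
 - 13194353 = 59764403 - 72958756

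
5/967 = 5/967=0.01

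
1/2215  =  1/2215  =  0.00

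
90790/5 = 18158 = 18158.00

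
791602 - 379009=412593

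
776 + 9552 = 10328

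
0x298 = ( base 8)1230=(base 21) 1ad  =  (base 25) 11E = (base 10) 664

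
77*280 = 21560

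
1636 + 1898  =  3534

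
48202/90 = 535  +  26/45 = 535.58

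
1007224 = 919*1096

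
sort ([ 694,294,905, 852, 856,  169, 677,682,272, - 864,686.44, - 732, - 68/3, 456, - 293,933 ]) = [ - 864, - 732, - 293, - 68/3,169,272,294,456,677,682,686.44,  694,852, 856,905, 933 ] 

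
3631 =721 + 2910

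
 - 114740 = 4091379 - 4206119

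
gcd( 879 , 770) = 1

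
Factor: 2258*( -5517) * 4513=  - 2^1 * 3^2*613^1*1129^1*4513^1 = -56220183018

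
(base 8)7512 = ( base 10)3914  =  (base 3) 12100222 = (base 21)8i8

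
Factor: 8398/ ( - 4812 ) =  - 4199/2406= - 2^( - 1)*3^ ( - 1) * 13^1*17^1*19^1*401^( - 1 )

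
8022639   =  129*62191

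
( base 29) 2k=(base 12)66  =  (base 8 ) 116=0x4e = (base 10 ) 78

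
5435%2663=109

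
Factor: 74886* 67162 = 2^2*3^1*7^1  *1783^1*33581^1 = 5029493532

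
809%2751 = 809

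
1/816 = 1/816 =0.00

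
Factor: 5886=2^1* 3^3 * 109^1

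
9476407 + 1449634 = 10926041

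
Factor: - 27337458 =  - 2^1*3^1 * 1117^1*4079^1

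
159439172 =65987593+93451579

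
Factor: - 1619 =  - 1619^1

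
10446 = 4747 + 5699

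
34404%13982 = 6440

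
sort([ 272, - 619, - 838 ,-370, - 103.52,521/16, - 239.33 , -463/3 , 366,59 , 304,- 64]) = [-838, - 619, - 370, - 239.33, - 463/3 , - 103.52, - 64, 521/16, 59,272  ,  304, 366] 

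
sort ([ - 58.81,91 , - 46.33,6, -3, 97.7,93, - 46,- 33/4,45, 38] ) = [ - 58.81, - 46.33, - 46, - 33/4 , - 3, 6,38,45,91, 93,97.7 ] 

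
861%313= 235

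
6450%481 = 197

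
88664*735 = 65168040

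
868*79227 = 68769036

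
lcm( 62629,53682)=375774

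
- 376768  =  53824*( - 7)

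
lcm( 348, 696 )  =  696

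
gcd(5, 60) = 5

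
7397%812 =89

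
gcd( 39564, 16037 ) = 7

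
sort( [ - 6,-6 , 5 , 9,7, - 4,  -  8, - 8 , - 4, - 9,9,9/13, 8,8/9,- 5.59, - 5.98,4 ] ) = [ - 9, - 8, - 8, - 6 ,-6 ,-5.98 , - 5.59, - 4,-4, 9/13,8/9,4, 5,7,8,9,  9 ]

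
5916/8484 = 493/707 = 0.70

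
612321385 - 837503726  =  -225182341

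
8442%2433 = 1143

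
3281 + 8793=12074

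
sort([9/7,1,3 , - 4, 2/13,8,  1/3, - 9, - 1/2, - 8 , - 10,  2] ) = [ - 10, - 9, - 8, - 4, - 1/2, 2/13 , 1/3,  1,9/7,2, 3, 8 ] 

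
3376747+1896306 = 5273053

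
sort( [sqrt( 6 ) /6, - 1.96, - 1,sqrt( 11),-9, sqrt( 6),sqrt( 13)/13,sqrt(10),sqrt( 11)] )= [-9,-1.96, -1,sqrt(13)/13,sqrt( 6)/6,sqrt( 6), sqrt(10 ), sqrt( 11 ),sqrt( 11) ] 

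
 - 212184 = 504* (  -  421) 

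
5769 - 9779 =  - 4010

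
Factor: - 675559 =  - 675559^1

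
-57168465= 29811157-86979622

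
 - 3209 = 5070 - 8279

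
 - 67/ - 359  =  67/359  =  0.19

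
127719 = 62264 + 65455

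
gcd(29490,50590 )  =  10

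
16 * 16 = 256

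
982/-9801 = - 1+8819/9801 = - 0.10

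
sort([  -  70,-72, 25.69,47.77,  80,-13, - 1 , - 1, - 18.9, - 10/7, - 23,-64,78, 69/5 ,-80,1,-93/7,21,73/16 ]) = [  -  80,-72,-70,-64, - 23,-18.9,-93/7, - 13, - 10/7, -1, - 1, 1, 73/16, 69/5,21,25.69, 47.77,78  ,  80] 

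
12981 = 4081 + 8900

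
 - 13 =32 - 45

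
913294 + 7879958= 8793252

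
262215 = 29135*9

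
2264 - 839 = 1425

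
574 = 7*82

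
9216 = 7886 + 1330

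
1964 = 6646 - 4682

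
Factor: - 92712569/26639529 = -3^( - 1)*7^( - 1 )*3449^1*26881^1 * 1268549^(-1)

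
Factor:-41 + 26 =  - 3^1 * 5^1=-15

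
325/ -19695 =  - 1+298/303 =-0.02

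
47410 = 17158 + 30252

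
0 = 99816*0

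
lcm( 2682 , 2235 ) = 13410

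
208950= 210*995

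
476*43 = 20468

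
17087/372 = 17087/372 = 45.93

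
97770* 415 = 40574550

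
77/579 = 77/579  =  0.13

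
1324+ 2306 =3630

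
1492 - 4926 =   -  3434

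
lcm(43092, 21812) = 1766772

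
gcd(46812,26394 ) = 498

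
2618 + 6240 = 8858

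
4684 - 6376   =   - 1692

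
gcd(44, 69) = 1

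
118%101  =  17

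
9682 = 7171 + 2511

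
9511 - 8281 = 1230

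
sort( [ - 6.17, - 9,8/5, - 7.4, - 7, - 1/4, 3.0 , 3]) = [ - 9, -7.4, - 7, - 6.17, - 1/4, 8/5, 3.0, 3 ] 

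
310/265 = 1 + 9/53 = 1.17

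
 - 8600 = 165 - 8765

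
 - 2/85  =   - 2/85 = - 0.02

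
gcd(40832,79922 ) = 2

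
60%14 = 4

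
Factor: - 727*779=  - 566333 = - 19^1 *41^1*727^1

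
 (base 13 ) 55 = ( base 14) 50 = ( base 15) 4A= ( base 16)46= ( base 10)70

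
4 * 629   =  2516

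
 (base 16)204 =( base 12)370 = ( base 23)MA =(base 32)g4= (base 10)516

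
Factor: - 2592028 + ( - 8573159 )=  - 3^1*11^1*338339^1 = - 11165187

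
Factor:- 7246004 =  - 2^2*757^1 * 2393^1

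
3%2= 1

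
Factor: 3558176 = 2^5*251^1* 443^1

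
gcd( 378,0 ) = 378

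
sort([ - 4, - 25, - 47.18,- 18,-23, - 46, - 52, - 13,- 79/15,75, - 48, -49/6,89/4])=[ - 52  , - 48, - 47.18, - 46,-25, - 23,- 18 , - 13, -49/6,- 79/15, -4, 89/4,75]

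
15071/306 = 49 + 77/306=49.25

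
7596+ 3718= 11314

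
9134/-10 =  - 4567/5 = - 913.40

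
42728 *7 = 299096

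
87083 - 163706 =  - 76623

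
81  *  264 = 21384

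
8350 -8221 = 129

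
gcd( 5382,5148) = 234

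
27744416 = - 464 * ( - 59794 )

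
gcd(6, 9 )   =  3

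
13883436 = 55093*252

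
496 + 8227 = 8723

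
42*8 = 336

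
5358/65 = 82  +  28/65 = 82.43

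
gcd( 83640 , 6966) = 6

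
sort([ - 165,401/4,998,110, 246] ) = [-165, 401/4, 110 , 246,998] 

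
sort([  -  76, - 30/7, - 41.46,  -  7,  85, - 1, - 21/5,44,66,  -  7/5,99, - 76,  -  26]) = [ - 76 ,  -  76,  -  41.46, - 26, -7, - 30/7, - 21/5, - 7/5,  -  1,44,66,  85,99]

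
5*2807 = 14035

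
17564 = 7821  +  9743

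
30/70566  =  5/11761  =  0.00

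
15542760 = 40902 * 380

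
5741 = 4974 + 767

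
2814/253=11  +  31/253 = 11.12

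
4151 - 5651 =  - 1500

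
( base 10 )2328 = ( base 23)495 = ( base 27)356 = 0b100100011000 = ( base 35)1vi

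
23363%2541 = 494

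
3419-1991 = 1428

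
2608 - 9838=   -7230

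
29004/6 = 4834 = 4834.00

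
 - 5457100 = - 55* 99220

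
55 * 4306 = 236830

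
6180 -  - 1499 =7679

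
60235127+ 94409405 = 154644532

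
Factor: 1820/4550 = 2/5 =2^1*5^( -1)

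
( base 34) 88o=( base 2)10010101001000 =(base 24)gdg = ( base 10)9544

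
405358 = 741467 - 336109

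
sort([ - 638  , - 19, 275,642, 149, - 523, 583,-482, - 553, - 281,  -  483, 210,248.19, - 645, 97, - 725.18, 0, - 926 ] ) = [-926,-725.18, - 645, -638, - 553, - 523,- 483, - 482, - 281, - 19, 0,97, 149, 210, 248.19,275, 583, 642] 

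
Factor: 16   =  2^4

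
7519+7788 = 15307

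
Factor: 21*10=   210  =  2^1*3^1  *  5^1*7^1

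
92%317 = 92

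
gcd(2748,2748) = 2748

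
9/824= 9/824 = 0.01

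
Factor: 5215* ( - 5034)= - 26252310  =  - 2^1  *3^1 * 5^1*7^1 * 149^1*839^1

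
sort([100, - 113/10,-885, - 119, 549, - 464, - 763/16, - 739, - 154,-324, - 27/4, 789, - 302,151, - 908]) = [ -908, -885,-739,-464,- 324,-302,- 154, - 119, - 763/16,-113/10, - 27/4, 100,151, 549,789] 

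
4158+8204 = 12362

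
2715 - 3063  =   - 348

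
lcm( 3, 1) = 3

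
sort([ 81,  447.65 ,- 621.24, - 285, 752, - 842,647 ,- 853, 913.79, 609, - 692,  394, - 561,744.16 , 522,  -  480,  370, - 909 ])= [ - 909,-853, - 842, - 692, - 621.24, - 561, -480 ,-285,81,370,394 , 447.65 , 522 , 609, 647 , 744.16,  752,913.79]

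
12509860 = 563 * 22220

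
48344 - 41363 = 6981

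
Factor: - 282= - 2^1*3^1*47^1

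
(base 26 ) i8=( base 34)E0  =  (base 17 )1b0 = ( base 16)1DC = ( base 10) 476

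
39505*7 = 276535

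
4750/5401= 4750/5401 = 0.88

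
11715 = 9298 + 2417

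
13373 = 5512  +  7861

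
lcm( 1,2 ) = 2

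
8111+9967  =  18078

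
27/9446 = 27/9446 = 0.00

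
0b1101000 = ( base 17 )62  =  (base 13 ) 80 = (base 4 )1220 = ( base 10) 104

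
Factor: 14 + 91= 3^1*5^1 * 7^1 = 105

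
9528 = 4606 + 4922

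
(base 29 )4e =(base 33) 3V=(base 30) 4A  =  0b10000010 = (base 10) 130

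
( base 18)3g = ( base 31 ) 28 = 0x46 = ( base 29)2c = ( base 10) 70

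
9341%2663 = 1352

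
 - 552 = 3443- 3995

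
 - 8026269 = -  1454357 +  - 6571912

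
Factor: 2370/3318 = 5^1*7^( - 1) = 5/7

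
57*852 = 48564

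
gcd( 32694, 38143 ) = 5449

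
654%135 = 114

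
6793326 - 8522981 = -1729655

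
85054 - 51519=33535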